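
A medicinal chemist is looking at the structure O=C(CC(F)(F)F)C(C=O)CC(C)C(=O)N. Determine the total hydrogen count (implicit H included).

12

Walk through each heavy atom and fill implicit hydrogens from standard valence (C 4, N 3, O 2, S 2, halogen 1):
  atom 1: O, bond orders sum to 2 (valence 2) → 0 H
  atom 2: C, bond orders sum to 4 (valence 4) → 0 H
  atom 3: C, bond orders sum to 2 (valence 4) → 2 H
  atom 4: C, bond orders sum to 4 (valence 4) → 0 H
  atom 5: F (halogen, monovalent) → 0 H
  atom 6: F (halogen, monovalent) → 0 H
  atom 7: F (halogen, monovalent) → 0 H
  atom 8: C, bond orders sum to 3 (valence 4) → 1 H
  atom 9: C, bond orders sum to 3 (valence 4) → 1 H
  atom 10: O, bond orders sum to 2 (valence 2) → 0 H
  atom 11: C, bond orders sum to 2 (valence 4) → 2 H
  atom 12: C, bond orders sum to 3 (valence 4) → 1 H
  atom 13: C, bond orders sum to 1 (valence 4) → 3 H
  atom 14: C, bond orders sum to 4 (valence 4) → 0 H
  atom 15: O, bond orders sum to 2 (valence 2) → 0 H
  atom 16: N, bond orders sum to 1 (valence 3) → 2 H
Total hydrogens: 12.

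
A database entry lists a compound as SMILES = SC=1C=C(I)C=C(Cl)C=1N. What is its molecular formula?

Walk through each heavy atom and fill implicit hydrogens from standard valence (C 4, N 3, O 2, S 2, halogen 1):
  atom 1: S, bond orders sum to 1 (valence 2) → 1 H
  atom 2: C, bond orders sum to 4 (valence 4) → 0 H
  atom 3: C, bond orders sum to 3 (valence 4) → 1 H
  atom 4: C, bond orders sum to 4 (valence 4) → 0 H
  atom 5: I (halogen, monovalent) → 0 H
  atom 6: C, bond orders sum to 3 (valence 4) → 1 H
  atom 7: C, bond orders sum to 4 (valence 4) → 0 H
  atom 8: Cl (halogen, monovalent) → 0 H
  atom 9: C, bond orders sum to 4 (valence 4) → 0 H
  atom 10: N, bond orders sum to 1 (valence 3) → 2 H
Totals → C:6, H:5, Cl:1, I:1, N:1, S:1.
In Hill order: C6H5ClINS.

C6H5ClINS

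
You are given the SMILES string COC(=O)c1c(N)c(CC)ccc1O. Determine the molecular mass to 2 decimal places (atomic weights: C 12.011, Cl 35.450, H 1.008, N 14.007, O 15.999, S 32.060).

195.22 g/mol

First, the molecular formula is C10H13NO3 (counting implicit H from valence).
  C: 10 × 12.011 = 120.110
  H: 13 × 1.008 = 13.104
  N: 1 × 14.007 = 14.007
  O: 3 × 15.999 = 47.997
Sum: 10×12.011 + 13×1.008 + 1×14.007 + 3×15.999 = 195.218 → 195.22 g/mol.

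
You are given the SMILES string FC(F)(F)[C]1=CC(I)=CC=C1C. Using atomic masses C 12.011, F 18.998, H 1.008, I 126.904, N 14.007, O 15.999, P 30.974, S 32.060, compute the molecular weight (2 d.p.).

286.03 g/mol

First, the molecular formula is C8H6F3I (counting implicit H from valence).
  C: 8 × 12.011 = 96.088
  F: 3 × 18.998 = 56.994
  H: 6 × 1.008 = 6.048
  I: 1 × 126.904 = 126.904
Sum: 8×12.011 + 3×18.998 + 6×1.008 + 1×126.904 = 286.034 → 286.03 g/mol.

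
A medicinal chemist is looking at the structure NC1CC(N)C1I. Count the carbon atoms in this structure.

Count every carbon token in the SMILES (each C, including those in ring-closure positions and inside branches).
Carbon count: 4.

4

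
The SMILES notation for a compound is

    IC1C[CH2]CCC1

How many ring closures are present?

In SMILES, each pair of matching ring-closure digits denotes one ring-closing bond; the number of such bonds equals the number of independent rings.
Ring-closure bonds here: 1.

1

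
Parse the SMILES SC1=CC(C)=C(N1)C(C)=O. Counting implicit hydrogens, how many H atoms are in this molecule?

Walk through each heavy atom and fill implicit hydrogens from standard valence (C 4, N 3, O 2, S 2, halogen 1):
  atom 1: S, bond orders sum to 1 (valence 2) → 1 H
  atom 2: C, bond orders sum to 4 (valence 4) → 0 H
  atom 3: C, bond orders sum to 3 (valence 4) → 1 H
  atom 4: C, bond orders sum to 4 (valence 4) → 0 H
  atom 5: C, bond orders sum to 1 (valence 4) → 3 H
  atom 6: C, bond orders sum to 4 (valence 4) → 0 H
  atom 7: N, bond orders sum to 2 (valence 3) → 1 H
  atom 8: C, bond orders sum to 4 (valence 4) → 0 H
  atom 9: C, bond orders sum to 1 (valence 4) → 3 H
  atom 10: O, bond orders sum to 2 (valence 2) → 0 H
Total hydrogens: 9.

9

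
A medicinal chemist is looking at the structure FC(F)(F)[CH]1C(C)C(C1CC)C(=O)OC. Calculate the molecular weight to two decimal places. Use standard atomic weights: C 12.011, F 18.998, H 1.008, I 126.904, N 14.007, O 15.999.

First, the molecular formula is C10H15F3O2 (counting implicit H from valence).
  C: 10 × 12.011 = 120.110
  F: 3 × 18.998 = 56.994
  H: 15 × 1.008 = 15.120
  O: 2 × 15.999 = 31.998
Sum: 10×12.011 + 3×18.998 + 15×1.008 + 2×15.999 = 224.222 → 224.22 g/mol.

224.22 g/mol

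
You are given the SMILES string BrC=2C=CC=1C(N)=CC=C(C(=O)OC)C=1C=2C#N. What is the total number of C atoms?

13

Count every carbon token in the SMILES (each C, including those in ring-closure positions and inside branches).
Carbon count: 13.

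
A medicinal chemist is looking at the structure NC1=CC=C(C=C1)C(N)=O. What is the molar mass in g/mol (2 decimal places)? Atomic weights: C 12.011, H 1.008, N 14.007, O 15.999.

136.15 g/mol

First, the molecular formula is C7H8N2O (counting implicit H from valence).
  C: 7 × 12.011 = 84.077
  H: 8 × 1.008 = 8.064
  N: 2 × 14.007 = 28.014
  O: 1 × 15.999 = 15.999
Sum: 7×12.011 + 8×1.008 + 2×14.007 + 1×15.999 = 136.154 → 136.15 g/mol.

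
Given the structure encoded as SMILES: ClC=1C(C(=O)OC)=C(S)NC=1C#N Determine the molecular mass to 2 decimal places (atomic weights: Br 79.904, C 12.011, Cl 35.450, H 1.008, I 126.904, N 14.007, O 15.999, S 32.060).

First, the molecular formula is C7H5ClN2O2S (counting implicit H from valence).
  C: 7 × 12.011 = 84.077
  Cl: 1 × 35.450 = 35.450
  H: 5 × 1.008 = 5.040
  N: 2 × 14.007 = 28.014
  O: 2 × 15.999 = 31.998
  S: 1 × 32.060 = 32.060
Sum: 7×12.011 + 1×35.450 + 5×1.008 + 2×14.007 + 2×15.999 + 1×32.060 = 216.639 → 216.64 g/mol.

216.64 g/mol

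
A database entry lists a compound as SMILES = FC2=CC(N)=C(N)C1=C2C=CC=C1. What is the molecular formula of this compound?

Walk through each heavy atom and fill implicit hydrogens from standard valence (C 4, N 3, O 2, S 2, halogen 1):
  atom 1: F (halogen, monovalent) → 0 H
  atom 2: C, bond orders sum to 4 (valence 4) → 0 H
  atom 3: C, bond orders sum to 3 (valence 4) → 1 H
  atom 4: C, bond orders sum to 4 (valence 4) → 0 H
  atom 5: N, bond orders sum to 1 (valence 3) → 2 H
  atom 6: C, bond orders sum to 4 (valence 4) → 0 H
  atom 7: N, bond orders sum to 1 (valence 3) → 2 H
  atom 8: C, bond orders sum to 4 (valence 4) → 0 H
  atom 9: C, bond orders sum to 4 (valence 4) → 0 H
  atom 10: C, bond orders sum to 3 (valence 4) → 1 H
  atom 11: C, bond orders sum to 3 (valence 4) → 1 H
  atom 12: C, bond orders sum to 3 (valence 4) → 1 H
  atom 13: C, bond orders sum to 3 (valence 4) → 1 H
Totals → C:10, H:9, F:1, N:2.

C10H9FN2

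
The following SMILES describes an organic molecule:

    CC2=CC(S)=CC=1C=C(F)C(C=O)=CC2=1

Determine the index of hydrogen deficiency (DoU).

Degree of unsaturation = (number of rings) + (number of π bonds).
Ring closures in the SMILES: 2.
π bonds: 6 double bonds (each 1 DoU) → 6 DoU from unsaturation.
Total DoU = 2 + 6 = 8.

8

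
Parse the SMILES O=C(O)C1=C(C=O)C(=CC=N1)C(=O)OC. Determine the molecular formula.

Walk through each heavy atom and fill implicit hydrogens from standard valence (C 4, N 3, O 2, S 2, halogen 1):
  atom 1: O, bond orders sum to 2 (valence 2) → 0 H
  atom 2: C, bond orders sum to 4 (valence 4) → 0 H
  atom 3: O, bond orders sum to 1 (valence 2) → 1 H
  atom 4: C, bond orders sum to 4 (valence 4) → 0 H
  atom 5: C, bond orders sum to 4 (valence 4) → 0 H
  atom 6: C, bond orders sum to 3 (valence 4) → 1 H
  atom 7: O, bond orders sum to 2 (valence 2) → 0 H
  atom 8: C, bond orders sum to 4 (valence 4) → 0 H
  atom 9: C, bond orders sum to 3 (valence 4) → 1 H
  atom 10: C, bond orders sum to 3 (valence 4) → 1 H
  atom 11: N, bond orders sum to 3 (valence 3) → 0 H
  atom 12: C, bond orders sum to 4 (valence 4) → 0 H
  atom 13: O, bond orders sum to 2 (valence 2) → 0 H
  atom 14: O, bond orders sum to 2 (valence 2) → 0 H
  atom 15: C, bond orders sum to 1 (valence 4) → 3 H
Totals → C:9, H:7, N:1, O:5.
In Hill order: C9H7NO5.

C9H7NO5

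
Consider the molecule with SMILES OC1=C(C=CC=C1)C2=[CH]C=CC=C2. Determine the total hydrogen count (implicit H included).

Walk through each heavy atom and fill implicit hydrogens from standard valence (C 4, N 3, O 2, S 2, halogen 1):
  atom 1: O, bond orders sum to 1 (valence 2) → 1 H
  atom 2: C, bond orders sum to 4 (valence 4) → 0 H
  atom 3: C, bond orders sum to 4 (valence 4) → 0 H
  atom 4: C, bond orders sum to 3 (valence 4) → 1 H
  atom 5: C, bond orders sum to 3 (valence 4) → 1 H
  atom 6: C, bond orders sum to 3 (valence 4) → 1 H
  atom 7: C, bond orders sum to 3 (valence 4) → 1 H
  atom 8: C, bond orders sum to 4 (valence 4) → 0 H
  atom 9: C with explicit H count 1
  atom 10: C, bond orders sum to 3 (valence 4) → 1 H
  atom 11: C, bond orders sum to 3 (valence 4) → 1 H
  atom 12: C, bond orders sum to 3 (valence 4) → 1 H
  atom 13: C, bond orders sum to 3 (valence 4) → 1 H
Total hydrogens: 10.

10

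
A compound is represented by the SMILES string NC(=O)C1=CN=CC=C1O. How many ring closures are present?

In SMILES, each pair of matching ring-closure digits denotes one ring-closing bond; the number of such bonds equals the number of independent rings.
Ring-closure bonds here: 1.

1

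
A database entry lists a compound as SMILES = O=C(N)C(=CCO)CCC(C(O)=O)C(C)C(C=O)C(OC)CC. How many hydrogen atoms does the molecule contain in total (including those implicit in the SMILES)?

Walk through each heavy atom and fill implicit hydrogens from standard valence (C 4, N 3, O 2, S 2, halogen 1):
  atom 1: O, bond orders sum to 2 (valence 2) → 0 H
  atom 2: C, bond orders sum to 4 (valence 4) → 0 H
  atom 3: N, bond orders sum to 1 (valence 3) → 2 H
  atom 4: C, bond orders sum to 4 (valence 4) → 0 H
  atom 5: C, bond orders sum to 3 (valence 4) → 1 H
  atom 6: C, bond orders sum to 2 (valence 4) → 2 H
  atom 7: O, bond orders sum to 1 (valence 2) → 1 H
  atom 8: C, bond orders sum to 2 (valence 4) → 2 H
  atom 9: C, bond orders sum to 2 (valence 4) → 2 H
  atom 10: C, bond orders sum to 3 (valence 4) → 1 H
  atom 11: C, bond orders sum to 4 (valence 4) → 0 H
  atom 12: O, bond orders sum to 1 (valence 2) → 1 H
  atom 13: O, bond orders sum to 2 (valence 2) → 0 H
  atom 14: C, bond orders sum to 3 (valence 4) → 1 H
  atom 15: C, bond orders sum to 1 (valence 4) → 3 H
  atom 16: C, bond orders sum to 3 (valence 4) → 1 H
  atom 17: C, bond orders sum to 3 (valence 4) → 1 H
  atom 18: O, bond orders sum to 2 (valence 2) → 0 H
  atom 19: C, bond orders sum to 3 (valence 4) → 1 H
  atom 20: O, bond orders sum to 2 (valence 2) → 0 H
  atom 21: C, bond orders sum to 1 (valence 4) → 3 H
  atom 22: C, bond orders sum to 2 (valence 4) → 2 H
  atom 23: C, bond orders sum to 1 (valence 4) → 3 H
Total hydrogens: 27.

27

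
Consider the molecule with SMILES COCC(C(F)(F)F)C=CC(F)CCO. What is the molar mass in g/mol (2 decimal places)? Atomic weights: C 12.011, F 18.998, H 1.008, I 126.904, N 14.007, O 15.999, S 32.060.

First, the molecular formula is C9H14F4O2 (counting implicit H from valence).
  C: 9 × 12.011 = 108.099
  F: 4 × 18.998 = 75.992
  H: 14 × 1.008 = 14.112
  O: 2 × 15.999 = 31.998
Sum: 9×12.011 + 4×18.998 + 14×1.008 + 2×15.999 = 230.201 → 230.20 g/mol.

230.20 g/mol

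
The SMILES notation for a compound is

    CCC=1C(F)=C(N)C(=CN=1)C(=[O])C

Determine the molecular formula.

Walk through each heavy atom and fill implicit hydrogens from standard valence (C 4, N 3, O 2, S 2, halogen 1):
  atom 1: C, bond orders sum to 1 (valence 4) → 3 H
  atom 2: C, bond orders sum to 2 (valence 4) → 2 H
  atom 3: C, bond orders sum to 4 (valence 4) → 0 H
  atom 4: C, bond orders sum to 4 (valence 4) → 0 H
  atom 5: F (halogen, monovalent) → 0 H
  atom 6: C, bond orders sum to 4 (valence 4) → 0 H
  atom 7: N, bond orders sum to 1 (valence 3) → 2 H
  atom 8: C, bond orders sum to 4 (valence 4) → 0 H
  atom 9: C, bond orders sum to 3 (valence 4) → 1 H
  atom 10: N, bond orders sum to 3 (valence 3) → 0 H
  atom 11: C, bond orders sum to 4 (valence 4) → 0 H
  atom 12: O with explicit H count 0
  atom 13: C, bond orders sum to 1 (valence 4) → 3 H
Totals → C:9, H:11, F:1, N:2, O:1.

C9H11FN2O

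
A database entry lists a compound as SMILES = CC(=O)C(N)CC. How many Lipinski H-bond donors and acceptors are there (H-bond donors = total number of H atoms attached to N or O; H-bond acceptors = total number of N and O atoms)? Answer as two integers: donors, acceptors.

Donors: find every N or O and count the H atoms it carries.
  atom 3 (O): bond orders sum to 2 → 0 H
  atom 5 (N): bond orders sum to 1 → 2 H
Lipinski HBD = 2.
Acceptors: N atoms = 1, O atoms = 1 → HBA = 2.

2, 2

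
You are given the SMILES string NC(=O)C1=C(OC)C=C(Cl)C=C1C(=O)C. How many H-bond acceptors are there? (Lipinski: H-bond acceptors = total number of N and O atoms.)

N atoms: 1; O atoms: 3.
Lipinski HBA = 1 + 3 = 4.

4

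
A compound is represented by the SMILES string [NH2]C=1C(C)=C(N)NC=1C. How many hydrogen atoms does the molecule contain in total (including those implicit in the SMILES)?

Walk through each heavy atom and fill implicit hydrogens from standard valence (C 4, N 3, O 2, S 2, halogen 1):
  atom 1: N with explicit H count 2
  atom 2: C, bond orders sum to 4 (valence 4) → 0 H
  atom 3: C, bond orders sum to 4 (valence 4) → 0 H
  atom 4: C, bond orders sum to 1 (valence 4) → 3 H
  atom 5: C, bond orders sum to 4 (valence 4) → 0 H
  atom 6: N, bond orders sum to 1 (valence 3) → 2 H
  atom 7: N, bond orders sum to 2 (valence 3) → 1 H
  atom 8: C, bond orders sum to 4 (valence 4) → 0 H
  atom 9: C, bond orders sum to 1 (valence 4) → 3 H
Total hydrogens: 11.

11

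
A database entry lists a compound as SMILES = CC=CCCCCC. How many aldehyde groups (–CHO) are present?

Scan the SMILES for the aldehyde motif — none present.
Groups that are present: 1 alkene.

0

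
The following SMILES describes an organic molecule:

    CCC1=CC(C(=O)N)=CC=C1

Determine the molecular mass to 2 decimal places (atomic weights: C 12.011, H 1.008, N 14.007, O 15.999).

149.19 g/mol

First, the molecular formula is C9H11NO (counting implicit H from valence).
  C: 9 × 12.011 = 108.099
  H: 11 × 1.008 = 11.088
  N: 1 × 14.007 = 14.007
  O: 1 × 15.999 = 15.999
Sum: 9×12.011 + 11×1.008 + 1×14.007 + 1×15.999 = 149.193 → 149.19 g/mol.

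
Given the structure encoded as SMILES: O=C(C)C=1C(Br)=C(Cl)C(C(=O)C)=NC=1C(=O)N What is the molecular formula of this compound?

Walk through each heavy atom and fill implicit hydrogens from standard valence (C 4, N 3, O 2, S 2, halogen 1):
  atom 1: O, bond orders sum to 2 (valence 2) → 0 H
  atom 2: C, bond orders sum to 4 (valence 4) → 0 H
  atom 3: C, bond orders sum to 1 (valence 4) → 3 H
  atom 4: C, bond orders sum to 4 (valence 4) → 0 H
  atom 5: C, bond orders sum to 4 (valence 4) → 0 H
  atom 6: Br (halogen, monovalent) → 0 H
  atom 7: C, bond orders sum to 4 (valence 4) → 0 H
  atom 8: Cl (halogen, monovalent) → 0 H
  atom 9: C, bond orders sum to 4 (valence 4) → 0 H
  atom 10: C, bond orders sum to 4 (valence 4) → 0 H
  atom 11: O, bond orders sum to 2 (valence 2) → 0 H
  atom 12: C, bond orders sum to 1 (valence 4) → 3 H
  atom 13: N, bond orders sum to 3 (valence 3) → 0 H
  atom 14: C, bond orders sum to 4 (valence 4) → 0 H
  atom 15: C, bond orders sum to 4 (valence 4) → 0 H
  atom 16: O, bond orders sum to 2 (valence 2) → 0 H
  atom 17: N, bond orders sum to 1 (valence 3) → 2 H
Totals → C:10, H:8, Br:1, Cl:1, N:2, O:3.
In Hill order: C10H8BrClN2O3.

C10H8BrClN2O3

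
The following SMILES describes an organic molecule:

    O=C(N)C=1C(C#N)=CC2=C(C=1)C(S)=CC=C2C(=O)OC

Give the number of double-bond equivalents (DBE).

Molecular formula: C14H10N2O3S.
DoU = (2C + 2 + N − H − X) / 2, where X is the halogen count and O/S are ignored.
    = (2·14 + 2 + 2 − 10 − 0) / 2 = 22 / 2 = 11.

11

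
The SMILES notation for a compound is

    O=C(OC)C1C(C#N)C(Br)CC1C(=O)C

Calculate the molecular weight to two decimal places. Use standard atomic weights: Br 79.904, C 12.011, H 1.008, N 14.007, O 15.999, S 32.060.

First, the molecular formula is C10H12BrNO3 (counting implicit H from valence).
  Br: 1 × 79.904 = 79.904
  C: 10 × 12.011 = 120.110
  H: 12 × 1.008 = 12.096
  N: 1 × 14.007 = 14.007
  O: 3 × 15.999 = 47.997
Sum: 1×79.904 + 10×12.011 + 12×1.008 + 1×14.007 + 3×15.999 = 274.114 → 274.11 g/mol.

274.11 g/mol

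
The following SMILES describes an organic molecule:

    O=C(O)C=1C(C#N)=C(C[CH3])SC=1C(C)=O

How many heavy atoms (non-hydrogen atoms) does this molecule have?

15

Every atom symbol written in the SMILES (organic subset) is one heavy atom; implicit H are not written.
Heavy atoms by element → C:10, N:1, O:3, S:1.
Total: 15.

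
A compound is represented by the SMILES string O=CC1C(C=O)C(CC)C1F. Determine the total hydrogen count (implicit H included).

Walk through each heavy atom and fill implicit hydrogens from standard valence (C 4, N 3, O 2, S 2, halogen 1):
  atom 1: O, bond orders sum to 2 (valence 2) → 0 H
  atom 2: C, bond orders sum to 3 (valence 4) → 1 H
  atom 3: C, bond orders sum to 3 (valence 4) → 1 H
  atom 4: C, bond orders sum to 3 (valence 4) → 1 H
  atom 5: C, bond orders sum to 3 (valence 4) → 1 H
  atom 6: O, bond orders sum to 2 (valence 2) → 0 H
  atom 7: C, bond orders sum to 3 (valence 4) → 1 H
  atom 8: C, bond orders sum to 2 (valence 4) → 2 H
  atom 9: C, bond orders sum to 1 (valence 4) → 3 H
  atom 10: C, bond orders sum to 3 (valence 4) → 1 H
  atom 11: F (halogen, monovalent) → 0 H
Total hydrogens: 11.

11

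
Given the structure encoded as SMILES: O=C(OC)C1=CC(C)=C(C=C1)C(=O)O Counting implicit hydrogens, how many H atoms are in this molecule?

Walk through each heavy atom and fill implicit hydrogens from standard valence (C 4, N 3, O 2, S 2, halogen 1):
  atom 1: O, bond orders sum to 2 (valence 2) → 0 H
  atom 2: C, bond orders sum to 4 (valence 4) → 0 H
  atom 3: O, bond orders sum to 2 (valence 2) → 0 H
  atom 4: C, bond orders sum to 1 (valence 4) → 3 H
  atom 5: C, bond orders sum to 4 (valence 4) → 0 H
  atom 6: C, bond orders sum to 3 (valence 4) → 1 H
  atom 7: C, bond orders sum to 4 (valence 4) → 0 H
  atom 8: C, bond orders sum to 1 (valence 4) → 3 H
  atom 9: C, bond orders sum to 4 (valence 4) → 0 H
  atom 10: C, bond orders sum to 3 (valence 4) → 1 H
  atom 11: C, bond orders sum to 3 (valence 4) → 1 H
  atom 12: C, bond orders sum to 4 (valence 4) → 0 H
  atom 13: O, bond orders sum to 2 (valence 2) → 0 H
  atom 14: O, bond orders sum to 1 (valence 2) → 1 H
Total hydrogens: 10.

10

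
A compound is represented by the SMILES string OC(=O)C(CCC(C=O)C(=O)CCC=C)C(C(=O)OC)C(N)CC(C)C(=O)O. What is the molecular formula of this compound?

Walk through each heavy atom and fill implicit hydrogens from standard valence (C 4, N 3, O 2, S 2, halogen 1):
  atom 1: O, bond orders sum to 1 (valence 2) → 1 H
  atom 2: C, bond orders sum to 4 (valence 4) → 0 H
  atom 3: O, bond orders sum to 2 (valence 2) → 0 H
  atom 4: C, bond orders sum to 3 (valence 4) → 1 H
  atom 5: C, bond orders sum to 2 (valence 4) → 2 H
  atom 6: C, bond orders sum to 2 (valence 4) → 2 H
  atom 7: C, bond orders sum to 3 (valence 4) → 1 H
  atom 8: C, bond orders sum to 3 (valence 4) → 1 H
  atom 9: O, bond orders sum to 2 (valence 2) → 0 H
  atom 10: C, bond orders sum to 4 (valence 4) → 0 H
  atom 11: O, bond orders sum to 2 (valence 2) → 0 H
  atom 12: C, bond orders sum to 2 (valence 4) → 2 H
  atom 13: C, bond orders sum to 2 (valence 4) → 2 H
  atom 14: C, bond orders sum to 3 (valence 4) → 1 H
  atom 15: C, bond orders sum to 2 (valence 4) → 2 H
  atom 16: C, bond orders sum to 3 (valence 4) → 1 H
  atom 17: C, bond orders sum to 4 (valence 4) → 0 H
  atom 18: O, bond orders sum to 2 (valence 2) → 0 H
  atom 19: O, bond orders sum to 2 (valence 2) → 0 H
  atom 20: C, bond orders sum to 1 (valence 4) → 3 H
  atom 21: C, bond orders sum to 3 (valence 4) → 1 H
  atom 22: N, bond orders sum to 1 (valence 3) → 2 H
  atom 23: C, bond orders sum to 2 (valence 4) → 2 H
  atom 24: C, bond orders sum to 3 (valence 4) → 1 H
  atom 25: C, bond orders sum to 1 (valence 4) → 3 H
  atom 26: C, bond orders sum to 4 (valence 4) → 0 H
  atom 27: O, bond orders sum to 2 (valence 2) → 0 H
  atom 28: O, bond orders sum to 1 (valence 2) → 1 H
Totals → C:19, H:29, N:1, O:8.
In Hill order: C19H29NO8.

C19H29NO8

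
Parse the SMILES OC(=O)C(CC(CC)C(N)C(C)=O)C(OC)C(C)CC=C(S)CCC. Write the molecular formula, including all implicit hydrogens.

Walk through each heavy atom and fill implicit hydrogens from standard valence (C 4, N 3, O 2, S 2, halogen 1):
  atom 1: O, bond orders sum to 1 (valence 2) → 1 H
  atom 2: C, bond orders sum to 4 (valence 4) → 0 H
  atom 3: O, bond orders sum to 2 (valence 2) → 0 H
  atom 4: C, bond orders sum to 3 (valence 4) → 1 H
  atom 5: C, bond orders sum to 2 (valence 4) → 2 H
  atom 6: C, bond orders sum to 3 (valence 4) → 1 H
  atom 7: C, bond orders sum to 2 (valence 4) → 2 H
  atom 8: C, bond orders sum to 1 (valence 4) → 3 H
  atom 9: C, bond orders sum to 3 (valence 4) → 1 H
  atom 10: N, bond orders sum to 1 (valence 3) → 2 H
  atom 11: C, bond orders sum to 4 (valence 4) → 0 H
  atom 12: C, bond orders sum to 1 (valence 4) → 3 H
  atom 13: O, bond orders sum to 2 (valence 2) → 0 H
  atom 14: C, bond orders sum to 3 (valence 4) → 1 H
  atom 15: O, bond orders sum to 2 (valence 2) → 0 H
  atom 16: C, bond orders sum to 1 (valence 4) → 3 H
  atom 17: C, bond orders sum to 3 (valence 4) → 1 H
  atom 18: C, bond orders sum to 1 (valence 4) → 3 H
  atom 19: C, bond orders sum to 2 (valence 4) → 2 H
  atom 20: C, bond orders sum to 3 (valence 4) → 1 H
  atom 21: C, bond orders sum to 4 (valence 4) → 0 H
  atom 22: S, bond orders sum to 1 (valence 2) → 1 H
  atom 23: C, bond orders sum to 2 (valence 4) → 2 H
  atom 24: C, bond orders sum to 2 (valence 4) → 2 H
  atom 25: C, bond orders sum to 1 (valence 4) → 3 H
Totals → C:19, H:35, N:1, O:4, S:1.

C19H35NO4S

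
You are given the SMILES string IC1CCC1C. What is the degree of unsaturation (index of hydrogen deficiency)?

Degree of unsaturation = (number of rings) + (number of π bonds).
Ring closures in the SMILES: 1.
π bonds: none → 0 DoU from unsaturation.
Total DoU = 1 + 0 = 1.

1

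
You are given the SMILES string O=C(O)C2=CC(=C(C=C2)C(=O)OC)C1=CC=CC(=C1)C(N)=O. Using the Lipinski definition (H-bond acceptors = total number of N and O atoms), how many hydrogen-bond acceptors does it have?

N atoms: 1; O atoms: 5.
Lipinski HBA = 1 + 5 = 6.

6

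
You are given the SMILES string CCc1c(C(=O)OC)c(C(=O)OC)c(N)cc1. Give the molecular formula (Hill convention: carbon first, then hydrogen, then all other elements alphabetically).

C12H15NO4

Walk through each heavy atom and fill implicit hydrogens from standard valence (C 4, N 3, O 2, S 2, halogen 1); for lowercase aromatic atoms, an aromatic c carries 1 H when it has two neighbours and 0 H with three, and aromatic n carries 0 H:
  atom 1: C, bond orders sum to 1 (valence 4) → 3 H
  atom 2: C, bond orders sum to 2 (valence 4) → 2 H
  atom 3: aromatic c, 3 neighbours → 0 H
  atom 4: aromatic c, 3 neighbours → 0 H
  atom 5: C, bond orders sum to 4 (valence 4) → 0 H
  atom 6: O, bond orders sum to 2 (valence 2) → 0 H
  atom 7: O, bond orders sum to 2 (valence 2) → 0 H
  atom 8: C, bond orders sum to 1 (valence 4) → 3 H
  atom 9: aromatic c, 3 neighbours → 0 H
  atom 10: C, bond orders sum to 4 (valence 4) → 0 H
  atom 11: O, bond orders sum to 2 (valence 2) → 0 H
  atom 12: O, bond orders sum to 2 (valence 2) → 0 H
  atom 13: C, bond orders sum to 1 (valence 4) → 3 H
  atom 14: aromatic c, 3 neighbours → 0 H
  atom 15: N, bond orders sum to 1 (valence 3) → 2 H
  atom 16: aromatic c, 2 neighbours → 1 H
  atom 17: aromatic c, 2 neighbours → 1 H
Totals → C:12, H:15, N:1, O:4.
In Hill order: C12H15NO4.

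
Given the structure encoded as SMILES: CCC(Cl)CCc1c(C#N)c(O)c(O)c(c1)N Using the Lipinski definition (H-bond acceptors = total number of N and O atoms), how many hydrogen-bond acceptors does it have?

4

N atoms: 2; O atoms: 2.
Lipinski HBA = 2 + 2 = 4.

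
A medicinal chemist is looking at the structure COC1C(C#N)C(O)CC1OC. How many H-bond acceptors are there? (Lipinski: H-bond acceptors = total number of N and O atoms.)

4

N atoms: 1; O atoms: 3.
Lipinski HBA = 1 + 3 = 4.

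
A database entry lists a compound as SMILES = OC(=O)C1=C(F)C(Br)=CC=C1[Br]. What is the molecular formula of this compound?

C7H3Br2FO2

Walk through each heavy atom and fill implicit hydrogens from standard valence (C 4, N 3, O 2, S 2, halogen 1):
  atom 1: O, bond orders sum to 1 (valence 2) → 1 H
  atom 2: C, bond orders sum to 4 (valence 4) → 0 H
  atom 3: O, bond orders sum to 2 (valence 2) → 0 H
  atom 4: C, bond orders sum to 4 (valence 4) → 0 H
  atom 5: C, bond orders sum to 4 (valence 4) → 0 H
  atom 6: F (halogen, monovalent) → 0 H
  atom 7: C, bond orders sum to 4 (valence 4) → 0 H
  atom 8: Br (halogen, monovalent) → 0 H
  atom 9: C, bond orders sum to 3 (valence 4) → 1 H
  atom 10: C, bond orders sum to 3 (valence 4) → 1 H
  atom 11: C, bond orders sum to 4 (valence 4) → 0 H
  atom 12: Br with explicit H count 0
Totals → C:7, H:3, Br:2, F:1, O:2.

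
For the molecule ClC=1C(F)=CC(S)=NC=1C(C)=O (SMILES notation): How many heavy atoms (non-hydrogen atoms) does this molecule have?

12

Every atom symbol written in the SMILES (organic subset) is one heavy atom; implicit H are not written.
Heavy atoms by element → C:7, Cl:1, F:1, N:1, O:1, S:1.
Total: 12.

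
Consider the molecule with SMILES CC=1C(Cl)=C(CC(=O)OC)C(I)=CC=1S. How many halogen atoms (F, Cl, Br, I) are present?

Halogen atoms appear at heavy-atom positions 4, 12 (1×Cl, 1×I).
Other groups present: 1 ester, 1 thiol.
Halogen count: 2.

2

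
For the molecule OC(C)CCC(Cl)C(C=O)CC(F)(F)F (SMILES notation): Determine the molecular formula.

Walk through each heavy atom and fill implicit hydrogens from standard valence (C 4, N 3, O 2, S 2, halogen 1):
  atom 1: O, bond orders sum to 1 (valence 2) → 1 H
  atom 2: C, bond orders sum to 3 (valence 4) → 1 H
  atom 3: C, bond orders sum to 1 (valence 4) → 3 H
  atom 4: C, bond orders sum to 2 (valence 4) → 2 H
  atom 5: C, bond orders sum to 2 (valence 4) → 2 H
  atom 6: C, bond orders sum to 3 (valence 4) → 1 H
  atom 7: Cl (halogen, monovalent) → 0 H
  atom 8: C, bond orders sum to 3 (valence 4) → 1 H
  atom 9: C, bond orders sum to 3 (valence 4) → 1 H
  atom 10: O, bond orders sum to 2 (valence 2) → 0 H
  atom 11: C, bond orders sum to 2 (valence 4) → 2 H
  atom 12: C, bond orders sum to 4 (valence 4) → 0 H
  atom 13: F (halogen, monovalent) → 0 H
  atom 14: F (halogen, monovalent) → 0 H
  atom 15: F (halogen, monovalent) → 0 H
Totals → C:9, H:14, Cl:1, F:3, O:2.

C9H14ClF3O2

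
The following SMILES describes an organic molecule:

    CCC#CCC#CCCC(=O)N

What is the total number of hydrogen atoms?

13

Walk through each heavy atom and fill implicit hydrogens from standard valence (C 4, N 3, O 2, S 2, halogen 1):
  atom 1: C, bond orders sum to 1 (valence 4) → 3 H
  atom 2: C, bond orders sum to 2 (valence 4) → 2 H
  atom 3: C, bond orders sum to 4 (valence 4) → 0 H
  atom 4: C, bond orders sum to 4 (valence 4) → 0 H
  atom 5: C, bond orders sum to 2 (valence 4) → 2 H
  atom 6: C, bond orders sum to 4 (valence 4) → 0 H
  atom 7: C, bond orders sum to 4 (valence 4) → 0 H
  atom 8: C, bond orders sum to 2 (valence 4) → 2 H
  atom 9: C, bond orders sum to 2 (valence 4) → 2 H
  atom 10: C, bond orders sum to 4 (valence 4) → 0 H
  atom 11: O, bond orders sum to 2 (valence 2) → 0 H
  atom 12: N, bond orders sum to 1 (valence 3) → 2 H
Total hydrogens: 13.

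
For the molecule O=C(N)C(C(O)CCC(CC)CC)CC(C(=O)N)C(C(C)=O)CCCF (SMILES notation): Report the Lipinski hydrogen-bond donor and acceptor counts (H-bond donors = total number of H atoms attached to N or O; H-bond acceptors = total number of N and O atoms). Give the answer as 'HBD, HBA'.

Donors: find every N or O and count the H atoms it carries.
  atom 1 (O): bond orders sum to 2 → 0 H
  atom 3 (N): bond orders sum to 1 → 2 H
  atom 6 (O): bond orders sum to 1 → 1 H
  atom 17 (O): bond orders sum to 2 → 0 H
  atom 18 (N): bond orders sum to 1 → 2 H
  atom 22 (O): bond orders sum to 2 → 0 H
Lipinski HBD = 5.
Acceptors: N atoms = 2, O atoms = 4 → HBA = 6.

5, 6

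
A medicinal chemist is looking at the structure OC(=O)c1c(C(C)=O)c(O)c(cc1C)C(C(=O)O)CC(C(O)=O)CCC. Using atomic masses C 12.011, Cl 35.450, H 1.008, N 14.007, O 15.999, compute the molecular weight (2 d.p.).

366.37 g/mol

First, the molecular formula is C18H22O8 (counting implicit H from valence).
  C: 18 × 12.011 = 216.198
  H: 22 × 1.008 = 22.176
  O: 8 × 15.999 = 127.992
Sum: 18×12.011 + 22×1.008 + 8×15.999 = 366.366 → 366.37 g/mol.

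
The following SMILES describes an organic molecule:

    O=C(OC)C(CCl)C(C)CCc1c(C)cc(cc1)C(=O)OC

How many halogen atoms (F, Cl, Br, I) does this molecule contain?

1

Halogen atoms appear at heavy-atom position 7 (1×Cl).
Other groups present: 2 ester.
Halogen count: 1.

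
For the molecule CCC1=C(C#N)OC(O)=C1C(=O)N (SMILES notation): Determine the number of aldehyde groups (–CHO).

0

Scan the SMILES for the aldehyde motif — none present.
Groups that are present: 1 amide, 1 hydroxyl, 1 nitrile.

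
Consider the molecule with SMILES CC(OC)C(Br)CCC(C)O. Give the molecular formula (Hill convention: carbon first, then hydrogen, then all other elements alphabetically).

C8H17BrO2

Walk through each heavy atom and fill implicit hydrogens from standard valence (C 4, N 3, O 2, S 2, halogen 1):
  atom 1: C, bond orders sum to 1 (valence 4) → 3 H
  atom 2: C, bond orders sum to 3 (valence 4) → 1 H
  atom 3: O, bond orders sum to 2 (valence 2) → 0 H
  atom 4: C, bond orders sum to 1 (valence 4) → 3 H
  atom 5: C, bond orders sum to 3 (valence 4) → 1 H
  atom 6: Br (halogen, monovalent) → 0 H
  atom 7: C, bond orders sum to 2 (valence 4) → 2 H
  atom 8: C, bond orders sum to 2 (valence 4) → 2 H
  atom 9: C, bond orders sum to 3 (valence 4) → 1 H
  atom 10: C, bond orders sum to 1 (valence 4) → 3 H
  atom 11: O, bond orders sum to 1 (valence 2) → 1 H
Totals → C:8, H:17, Br:1, O:2.
In Hill order: C8H17BrO2.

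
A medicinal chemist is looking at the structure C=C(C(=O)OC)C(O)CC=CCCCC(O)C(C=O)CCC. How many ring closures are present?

In SMILES, each pair of matching ring-closure digits denotes one ring-closing bond; the number of such bonds equals the number of independent rings.
Ring-closure bonds here: 0.

0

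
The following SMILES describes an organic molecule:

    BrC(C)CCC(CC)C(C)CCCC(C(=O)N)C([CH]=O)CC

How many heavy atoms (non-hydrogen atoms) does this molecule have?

Every atom symbol written in the SMILES (organic subset) is one heavy atom; implicit H are not written.
Heavy atoms by element → Br:1, C:18, N:1, O:2.
Total: 22.

22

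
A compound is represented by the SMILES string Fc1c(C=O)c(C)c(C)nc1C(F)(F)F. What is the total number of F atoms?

4

Scan the SMILES for F atoms (remember two-letter symbols like Cl and Br are single atoms).
Fluorine count: 4.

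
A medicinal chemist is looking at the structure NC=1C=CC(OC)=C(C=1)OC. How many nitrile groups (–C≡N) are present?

0

Scan the SMILES for the nitrile motif — none present.
Groups that are present: 2 ether, 1 primary amine.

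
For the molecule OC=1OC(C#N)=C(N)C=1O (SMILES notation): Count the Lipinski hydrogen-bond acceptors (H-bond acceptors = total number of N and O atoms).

5

N atoms: 2; O atoms: 3.
Lipinski HBA = 2 + 3 = 5.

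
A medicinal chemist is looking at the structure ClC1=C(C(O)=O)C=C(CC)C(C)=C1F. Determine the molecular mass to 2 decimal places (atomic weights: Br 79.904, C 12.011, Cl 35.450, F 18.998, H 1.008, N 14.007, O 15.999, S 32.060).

216.64 g/mol

First, the molecular formula is C10H10ClFO2 (counting implicit H from valence).
  C: 10 × 12.011 = 120.110
  Cl: 1 × 35.450 = 35.450
  F: 1 × 18.998 = 18.998
  H: 10 × 1.008 = 10.080
  O: 2 × 15.999 = 31.998
Sum: 10×12.011 + 1×35.450 + 1×18.998 + 10×1.008 + 2×15.999 = 216.636 → 216.64 g/mol.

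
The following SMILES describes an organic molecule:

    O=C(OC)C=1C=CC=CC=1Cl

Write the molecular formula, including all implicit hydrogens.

Walk through each heavy atom and fill implicit hydrogens from standard valence (C 4, N 3, O 2, S 2, halogen 1):
  atom 1: O, bond orders sum to 2 (valence 2) → 0 H
  atom 2: C, bond orders sum to 4 (valence 4) → 0 H
  atom 3: O, bond orders sum to 2 (valence 2) → 0 H
  atom 4: C, bond orders sum to 1 (valence 4) → 3 H
  atom 5: C, bond orders sum to 4 (valence 4) → 0 H
  atom 6: C, bond orders sum to 3 (valence 4) → 1 H
  atom 7: C, bond orders sum to 3 (valence 4) → 1 H
  atom 8: C, bond orders sum to 3 (valence 4) → 1 H
  atom 9: C, bond orders sum to 3 (valence 4) → 1 H
  atom 10: C, bond orders sum to 4 (valence 4) → 0 H
  atom 11: Cl (halogen, monovalent) → 0 H
Totals → C:8, H:7, Cl:1, O:2.

C8H7ClO2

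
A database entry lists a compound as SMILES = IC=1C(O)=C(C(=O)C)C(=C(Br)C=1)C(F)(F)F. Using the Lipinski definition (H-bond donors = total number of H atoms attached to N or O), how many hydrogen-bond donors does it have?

1

Donors: find every N or O and count the H atoms it carries.
  atom 4 (O): bond orders sum to 1 → 1 H
  atom 7 (O): bond orders sum to 2 → 0 H
Lipinski HBD = 1.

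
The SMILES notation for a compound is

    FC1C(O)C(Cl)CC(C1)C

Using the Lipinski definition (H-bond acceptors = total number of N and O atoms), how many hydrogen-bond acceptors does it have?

N atoms: 0; O atoms: 1.
Lipinski HBA = 0 + 1 = 1.

1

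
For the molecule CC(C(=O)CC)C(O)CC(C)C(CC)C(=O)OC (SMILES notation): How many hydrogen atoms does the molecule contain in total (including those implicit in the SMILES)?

26

Walk through each heavy atom and fill implicit hydrogens from standard valence (C 4, N 3, O 2, S 2, halogen 1):
  atom 1: C, bond orders sum to 1 (valence 4) → 3 H
  atom 2: C, bond orders sum to 3 (valence 4) → 1 H
  atom 3: C, bond orders sum to 4 (valence 4) → 0 H
  atom 4: O, bond orders sum to 2 (valence 2) → 0 H
  atom 5: C, bond orders sum to 2 (valence 4) → 2 H
  atom 6: C, bond orders sum to 1 (valence 4) → 3 H
  atom 7: C, bond orders sum to 3 (valence 4) → 1 H
  atom 8: O, bond orders sum to 1 (valence 2) → 1 H
  atom 9: C, bond orders sum to 2 (valence 4) → 2 H
  atom 10: C, bond orders sum to 3 (valence 4) → 1 H
  atom 11: C, bond orders sum to 1 (valence 4) → 3 H
  atom 12: C, bond orders sum to 3 (valence 4) → 1 H
  atom 13: C, bond orders sum to 2 (valence 4) → 2 H
  atom 14: C, bond orders sum to 1 (valence 4) → 3 H
  atom 15: C, bond orders sum to 4 (valence 4) → 0 H
  atom 16: O, bond orders sum to 2 (valence 2) → 0 H
  atom 17: O, bond orders sum to 2 (valence 2) → 0 H
  atom 18: C, bond orders sum to 1 (valence 4) → 3 H
Total hydrogens: 26.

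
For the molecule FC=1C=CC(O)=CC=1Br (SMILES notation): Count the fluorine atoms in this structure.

Scan the SMILES for F atoms (remember two-letter symbols like Cl and Br are single atoms).
Fluorine count: 1.

1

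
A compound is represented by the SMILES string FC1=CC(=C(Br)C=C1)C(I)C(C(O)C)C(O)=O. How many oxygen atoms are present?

3

Scan the SMILES for O atoms (remember two-letter symbols like Cl and Br are single atoms).
Oxygen count: 3.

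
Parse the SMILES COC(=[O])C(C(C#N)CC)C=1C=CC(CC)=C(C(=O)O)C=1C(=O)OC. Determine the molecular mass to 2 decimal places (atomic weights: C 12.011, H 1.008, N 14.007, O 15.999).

347.37 g/mol

First, the molecular formula is C18H21NO6 (counting implicit H from valence).
  C: 18 × 12.011 = 216.198
  H: 21 × 1.008 = 21.168
  N: 1 × 14.007 = 14.007
  O: 6 × 15.999 = 95.994
Sum: 18×12.011 + 21×1.008 + 1×14.007 + 6×15.999 = 347.367 → 347.37 g/mol.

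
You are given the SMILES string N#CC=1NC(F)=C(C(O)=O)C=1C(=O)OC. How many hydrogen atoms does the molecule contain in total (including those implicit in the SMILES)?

Walk through each heavy atom and fill implicit hydrogens from standard valence (C 4, N 3, O 2, S 2, halogen 1):
  atom 1: N, bond orders sum to 3 (valence 3) → 0 H
  atom 2: C, bond orders sum to 4 (valence 4) → 0 H
  atom 3: C, bond orders sum to 4 (valence 4) → 0 H
  atom 4: N, bond orders sum to 2 (valence 3) → 1 H
  atom 5: C, bond orders sum to 4 (valence 4) → 0 H
  atom 6: F (halogen, monovalent) → 0 H
  atom 7: C, bond orders sum to 4 (valence 4) → 0 H
  atom 8: C, bond orders sum to 4 (valence 4) → 0 H
  atom 9: O, bond orders sum to 1 (valence 2) → 1 H
  atom 10: O, bond orders sum to 2 (valence 2) → 0 H
  atom 11: C, bond orders sum to 4 (valence 4) → 0 H
  atom 12: C, bond orders sum to 4 (valence 4) → 0 H
  atom 13: O, bond orders sum to 2 (valence 2) → 0 H
  atom 14: O, bond orders sum to 2 (valence 2) → 0 H
  atom 15: C, bond orders sum to 1 (valence 4) → 3 H
Total hydrogens: 5.

5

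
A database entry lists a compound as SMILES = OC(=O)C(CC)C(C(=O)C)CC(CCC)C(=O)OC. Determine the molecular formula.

Walk through each heavy atom and fill implicit hydrogens from standard valence (C 4, N 3, O 2, S 2, halogen 1):
  atom 1: O, bond orders sum to 1 (valence 2) → 1 H
  atom 2: C, bond orders sum to 4 (valence 4) → 0 H
  atom 3: O, bond orders sum to 2 (valence 2) → 0 H
  atom 4: C, bond orders sum to 3 (valence 4) → 1 H
  atom 5: C, bond orders sum to 2 (valence 4) → 2 H
  atom 6: C, bond orders sum to 1 (valence 4) → 3 H
  atom 7: C, bond orders sum to 3 (valence 4) → 1 H
  atom 8: C, bond orders sum to 4 (valence 4) → 0 H
  atom 9: O, bond orders sum to 2 (valence 2) → 0 H
  atom 10: C, bond orders sum to 1 (valence 4) → 3 H
  atom 11: C, bond orders sum to 2 (valence 4) → 2 H
  atom 12: C, bond orders sum to 3 (valence 4) → 1 H
  atom 13: C, bond orders sum to 2 (valence 4) → 2 H
  atom 14: C, bond orders sum to 2 (valence 4) → 2 H
  atom 15: C, bond orders sum to 1 (valence 4) → 3 H
  atom 16: C, bond orders sum to 4 (valence 4) → 0 H
  atom 17: O, bond orders sum to 2 (valence 2) → 0 H
  atom 18: O, bond orders sum to 2 (valence 2) → 0 H
  atom 19: C, bond orders sum to 1 (valence 4) → 3 H
Totals → C:14, H:24, O:5.
In Hill order: C14H24O5.

C14H24O5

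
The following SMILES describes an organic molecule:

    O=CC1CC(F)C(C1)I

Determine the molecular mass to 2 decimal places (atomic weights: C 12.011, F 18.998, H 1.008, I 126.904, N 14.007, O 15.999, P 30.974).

242.03 g/mol

First, the molecular formula is C6H8FIO (counting implicit H from valence).
  C: 6 × 12.011 = 72.066
  F: 1 × 18.998 = 18.998
  H: 8 × 1.008 = 8.064
  I: 1 × 126.904 = 126.904
  O: 1 × 15.999 = 15.999
Sum: 6×12.011 + 1×18.998 + 8×1.008 + 1×126.904 + 1×15.999 = 242.031 → 242.03 g/mol.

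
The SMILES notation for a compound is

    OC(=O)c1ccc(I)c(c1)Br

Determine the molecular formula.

C7H4BrIO2

Walk through each heavy atom and fill implicit hydrogens from standard valence (C 4, N 3, O 2, S 2, halogen 1); for lowercase aromatic atoms, an aromatic c carries 1 H when it has two neighbours and 0 H with three, and aromatic n carries 0 H:
  atom 1: O, bond orders sum to 1 (valence 2) → 1 H
  atom 2: C, bond orders sum to 4 (valence 4) → 0 H
  atom 3: O, bond orders sum to 2 (valence 2) → 0 H
  atom 4: aromatic c, 3 neighbours → 0 H
  atom 5: aromatic c, 2 neighbours → 1 H
  atom 6: aromatic c, 2 neighbours → 1 H
  atom 7: aromatic c, 3 neighbours → 0 H
  atom 8: I (halogen, monovalent) → 0 H
  atom 9: aromatic c, 3 neighbours → 0 H
  atom 10: aromatic c, 2 neighbours → 1 H
  atom 11: Br (halogen, monovalent) → 0 H
Totals → C:7, H:4, Br:1, I:1, O:2.
In Hill order: C7H4BrIO2.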